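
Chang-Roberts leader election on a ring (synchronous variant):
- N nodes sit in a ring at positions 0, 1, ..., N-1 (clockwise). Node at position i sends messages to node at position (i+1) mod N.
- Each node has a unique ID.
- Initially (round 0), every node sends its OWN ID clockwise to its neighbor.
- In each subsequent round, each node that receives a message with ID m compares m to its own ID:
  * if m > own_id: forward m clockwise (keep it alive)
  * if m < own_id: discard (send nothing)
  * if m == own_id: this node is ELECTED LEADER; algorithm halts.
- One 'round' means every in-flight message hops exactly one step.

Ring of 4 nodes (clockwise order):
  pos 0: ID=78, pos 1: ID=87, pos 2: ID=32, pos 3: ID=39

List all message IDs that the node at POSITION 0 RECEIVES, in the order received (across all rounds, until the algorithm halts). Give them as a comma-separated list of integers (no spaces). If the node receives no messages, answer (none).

Round 1: pos1(id87) recv 78: drop; pos2(id32) recv 87: fwd; pos3(id39) recv 32: drop; pos0(id78) recv 39: drop
Round 2: pos3(id39) recv 87: fwd
Round 3: pos0(id78) recv 87: fwd
Round 4: pos1(id87) recv 87: ELECTED

Answer: 39,87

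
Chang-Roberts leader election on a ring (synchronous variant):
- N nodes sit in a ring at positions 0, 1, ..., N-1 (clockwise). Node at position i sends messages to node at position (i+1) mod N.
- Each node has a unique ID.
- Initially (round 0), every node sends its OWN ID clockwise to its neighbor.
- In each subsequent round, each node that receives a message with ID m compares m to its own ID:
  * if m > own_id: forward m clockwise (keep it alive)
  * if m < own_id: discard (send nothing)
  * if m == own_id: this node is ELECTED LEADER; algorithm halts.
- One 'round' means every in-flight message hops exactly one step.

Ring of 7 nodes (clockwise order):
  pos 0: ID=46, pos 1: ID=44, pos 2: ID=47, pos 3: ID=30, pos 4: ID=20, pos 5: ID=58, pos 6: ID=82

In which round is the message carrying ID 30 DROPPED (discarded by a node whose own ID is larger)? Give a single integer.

Answer: 2

Derivation:
Round 1: pos1(id44) recv 46: fwd; pos2(id47) recv 44: drop; pos3(id30) recv 47: fwd; pos4(id20) recv 30: fwd; pos5(id58) recv 20: drop; pos6(id82) recv 58: drop; pos0(id46) recv 82: fwd
Round 2: pos2(id47) recv 46: drop; pos4(id20) recv 47: fwd; pos5(id58) recv 30: drop; pos1(id44) recv 82: fwd
Round 3: pos5(id58) recv 47: drop; pos2(id47) recv 82: fwd
Round 4: pos3(id30) recv 82: fwd
Round 5: pos4(id20) recv 82: fwd
Round 6: pos5(id58) recv 82: fwd
Round 7: pos6(id82) recv 82: ELECTED
Message ID 30 originates at pos 3; dropped at pos 5 in round 2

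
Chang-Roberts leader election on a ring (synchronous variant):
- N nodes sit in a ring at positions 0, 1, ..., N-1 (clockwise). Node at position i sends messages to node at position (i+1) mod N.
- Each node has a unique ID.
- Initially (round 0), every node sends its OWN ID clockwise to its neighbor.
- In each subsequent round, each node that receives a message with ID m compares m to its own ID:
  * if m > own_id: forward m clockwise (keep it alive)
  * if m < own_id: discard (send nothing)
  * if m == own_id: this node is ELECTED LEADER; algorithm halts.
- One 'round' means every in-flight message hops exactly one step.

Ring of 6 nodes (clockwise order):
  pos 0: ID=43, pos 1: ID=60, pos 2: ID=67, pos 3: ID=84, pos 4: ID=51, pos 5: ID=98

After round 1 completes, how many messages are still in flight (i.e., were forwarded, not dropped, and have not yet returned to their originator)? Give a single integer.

Answer: 2

Derivation:
Round 1: pos1(id60) recv 43: drop; pos2(id67) recv 60: drop; pos3(id84) recv 67: drop; pos4(id51) recv 84: fwd; pos5(id98) recv 51: drop; pos0(id43) recv 98: fwd
After round 1: 2 messages still in flight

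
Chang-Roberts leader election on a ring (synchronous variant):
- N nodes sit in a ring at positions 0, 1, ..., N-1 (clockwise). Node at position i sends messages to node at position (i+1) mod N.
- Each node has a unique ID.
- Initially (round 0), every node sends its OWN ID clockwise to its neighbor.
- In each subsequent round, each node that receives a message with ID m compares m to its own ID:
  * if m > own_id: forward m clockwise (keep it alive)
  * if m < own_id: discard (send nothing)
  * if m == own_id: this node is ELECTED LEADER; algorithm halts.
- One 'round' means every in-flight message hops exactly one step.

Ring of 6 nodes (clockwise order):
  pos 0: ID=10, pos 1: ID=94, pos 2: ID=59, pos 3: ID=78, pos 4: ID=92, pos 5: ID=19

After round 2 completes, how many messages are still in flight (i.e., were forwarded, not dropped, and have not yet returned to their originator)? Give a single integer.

Round 1: pos1(id94) recv 10: drop; pos2(id59) recv 94: fwd; pos3(id78) recv 59: drop; pos4(id92) recv 78: drop; pos5(id19) recv 92: fwd; pos0(id10) recv 19: fwd
Round 2: pos3(id78) recv 94: fwd; pos0(id10) recv 92: fwd; pos1(id94) recv 19: drop
After round 2: 2 messages still in flight

Answer: 2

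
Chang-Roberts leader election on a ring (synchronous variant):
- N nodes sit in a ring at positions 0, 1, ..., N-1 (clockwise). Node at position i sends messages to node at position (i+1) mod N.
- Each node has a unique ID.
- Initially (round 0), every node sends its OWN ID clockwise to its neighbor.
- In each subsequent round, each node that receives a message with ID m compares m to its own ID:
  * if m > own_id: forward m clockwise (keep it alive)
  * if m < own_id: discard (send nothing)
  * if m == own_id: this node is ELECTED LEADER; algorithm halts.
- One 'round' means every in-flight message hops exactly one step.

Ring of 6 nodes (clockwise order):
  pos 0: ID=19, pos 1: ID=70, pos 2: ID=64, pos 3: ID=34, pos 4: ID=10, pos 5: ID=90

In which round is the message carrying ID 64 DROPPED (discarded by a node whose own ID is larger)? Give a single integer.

Answer: 3

Derivation:
Round 1: pos1(id70) recv 19: drop; pos2(id64) recv 70: fwd; pos3(id34) recv 64: fwd; pos4(id10) recv 34: fwd; pos5(id90) recv 10: drop; pos0(id19) recv 90: fwd
Round 2: pos3(id34) recv 70: fwd; pos4(id10) recv 64: fwd; pos5(id90) recv 34: drop; pos1(id70) recv 90: fwd
Round 3: pos4(id10) recv 70: fwd; pos5(id90) recv 64: drop; pos2(id64) recv 90: fwd
Round 4: pos5(id90) recv 70: drop; pos3(id34) recv 90: fwd
Round 5: pos4(id10) recv 90: fwd
Round 6: pos5(id90) recv 90: ELECTED
Message ID 64 originates at pos 2; dropped at pos 5 in round 3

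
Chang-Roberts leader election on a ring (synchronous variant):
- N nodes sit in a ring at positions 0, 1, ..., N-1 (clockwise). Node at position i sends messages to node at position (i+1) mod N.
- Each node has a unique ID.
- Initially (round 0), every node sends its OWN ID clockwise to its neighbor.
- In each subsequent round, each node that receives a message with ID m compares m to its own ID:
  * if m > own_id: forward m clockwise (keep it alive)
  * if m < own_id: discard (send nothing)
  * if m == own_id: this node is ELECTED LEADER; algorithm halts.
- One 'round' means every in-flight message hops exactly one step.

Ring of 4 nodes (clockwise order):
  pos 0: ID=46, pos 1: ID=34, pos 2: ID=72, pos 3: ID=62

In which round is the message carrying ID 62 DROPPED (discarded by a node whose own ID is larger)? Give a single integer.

Answer: 3

Derivation:
Round 1: pos1(id34) recv 46: fwd; pos2(id72) recv 34: drop; pos3(id62) recv 72: fwd; pos0(id46) recv 62: fwd
Round 2: pos2(id72) recv 46: drop; pos0(id46) recv 72: fwd; pos1(id34) recv 62: fwd
Round 3: pos1(id34) recv 72: fwd; pos2(id72) recv 62: drop
Round 4: pos2(id72) recv 72: ELECTED
Message ID 62 originates at pos 3; dropped at pos 2 in round 3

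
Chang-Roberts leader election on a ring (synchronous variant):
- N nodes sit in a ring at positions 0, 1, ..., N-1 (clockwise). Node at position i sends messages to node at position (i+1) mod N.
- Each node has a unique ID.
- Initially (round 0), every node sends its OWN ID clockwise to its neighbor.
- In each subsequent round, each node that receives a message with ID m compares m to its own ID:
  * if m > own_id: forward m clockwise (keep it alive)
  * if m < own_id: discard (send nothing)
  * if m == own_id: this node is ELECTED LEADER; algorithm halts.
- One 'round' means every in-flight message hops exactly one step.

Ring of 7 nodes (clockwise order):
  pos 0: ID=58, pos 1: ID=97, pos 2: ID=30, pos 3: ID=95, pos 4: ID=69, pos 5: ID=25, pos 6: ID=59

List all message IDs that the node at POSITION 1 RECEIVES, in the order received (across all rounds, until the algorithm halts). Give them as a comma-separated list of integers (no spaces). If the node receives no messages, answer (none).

Round 1: pos1(id97) recv 58: drop; pos2(id30) recv 97: fwd; pos3(id95) recv 30: drop; pos4(id69) recv 95: fwd; pos5(id25) recv 69: fwd; pos6(id59) recv 25: drop; pos0(id58) recv 59: fwd
Round 2: pos3(id95) recv 97: fwd; pos5(id25) recv 95: fwd; pos6(id59) recv 69: fwd; pos1(id97) recv 59: drop
Round 3: pos4(id69) recv 97: fwd; pos6(id59) recv 95: fwd; pos0(id58) recv 69: fwd
Round 4: pos5(id25) recv 97: fwd; pos0(id58) recv 95: fwd; pos1(id97) recv 69: drop
Round 5: pos6(id59) recv 97: fwd; pos1(id97) recv 95: drop
Round 6: pos0(id58) recv 97: fwd
Round 7: pos1(id97) recv 97: ELECTED

Answer: 58,59,69,95,97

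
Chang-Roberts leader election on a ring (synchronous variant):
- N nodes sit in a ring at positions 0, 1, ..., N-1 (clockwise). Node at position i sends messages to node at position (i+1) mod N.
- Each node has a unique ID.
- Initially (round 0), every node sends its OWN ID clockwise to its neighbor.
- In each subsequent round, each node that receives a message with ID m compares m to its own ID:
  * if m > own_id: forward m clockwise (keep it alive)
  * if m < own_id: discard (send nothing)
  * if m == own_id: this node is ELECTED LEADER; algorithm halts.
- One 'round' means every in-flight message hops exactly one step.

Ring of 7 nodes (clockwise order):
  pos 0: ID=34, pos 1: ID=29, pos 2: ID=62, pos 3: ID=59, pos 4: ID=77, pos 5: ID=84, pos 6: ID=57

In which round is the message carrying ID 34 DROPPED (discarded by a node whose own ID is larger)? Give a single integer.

Answer: 2

Derivation:
Round 1: pos1(id29) recv 34: fwd; pos2(id62) recv 29: drop; pos3(id59) recv 62: fwd; pos4(id77) recv 59: drop; pos5(id84) recv 77: drop; pos6(id57) recv 84: fwd; pos0(id34) recv 57: fwd
Round 2: pos2(id62) recv 34: drop; pos4(id77) recv 62: drop; pos0(id34) recv 84: fwd; pos1(id29) recv 57: fwd
Round 3: pos1(id29) recv 84: fwd; pos2(id62) recv 57: drop
Round 4: pos2(id62) recv 84: fwd
Round 5: pos3(id59) recv 84: fwd
Round 6: pos4(id77) recv 84: fwd
Round 7: pos5(id84) recv 84: ELECTED
Message ID 34 originates at pos 0; dropped at pos 2 in round 2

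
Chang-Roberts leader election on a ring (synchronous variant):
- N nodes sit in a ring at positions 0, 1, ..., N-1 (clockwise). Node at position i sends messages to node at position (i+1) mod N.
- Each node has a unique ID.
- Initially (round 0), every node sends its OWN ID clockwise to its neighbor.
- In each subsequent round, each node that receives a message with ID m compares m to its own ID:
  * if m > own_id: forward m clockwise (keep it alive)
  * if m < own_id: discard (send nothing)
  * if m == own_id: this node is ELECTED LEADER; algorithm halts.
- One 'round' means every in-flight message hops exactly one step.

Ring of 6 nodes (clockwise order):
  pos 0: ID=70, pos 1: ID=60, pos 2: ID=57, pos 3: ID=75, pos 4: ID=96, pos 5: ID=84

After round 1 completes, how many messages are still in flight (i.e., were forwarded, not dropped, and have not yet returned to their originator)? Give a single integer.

Round 1: pos1(id60) recv 70: fwd; pos2(id57) recv 60: fwd; pos3(id75) recv 57: drop; pos4(id96) recv 75: drop; pos5(id84) recv 96: fwd; pos0(id70) recv 84: fwd
After round 1: 4 messages still in flight

Answer: 4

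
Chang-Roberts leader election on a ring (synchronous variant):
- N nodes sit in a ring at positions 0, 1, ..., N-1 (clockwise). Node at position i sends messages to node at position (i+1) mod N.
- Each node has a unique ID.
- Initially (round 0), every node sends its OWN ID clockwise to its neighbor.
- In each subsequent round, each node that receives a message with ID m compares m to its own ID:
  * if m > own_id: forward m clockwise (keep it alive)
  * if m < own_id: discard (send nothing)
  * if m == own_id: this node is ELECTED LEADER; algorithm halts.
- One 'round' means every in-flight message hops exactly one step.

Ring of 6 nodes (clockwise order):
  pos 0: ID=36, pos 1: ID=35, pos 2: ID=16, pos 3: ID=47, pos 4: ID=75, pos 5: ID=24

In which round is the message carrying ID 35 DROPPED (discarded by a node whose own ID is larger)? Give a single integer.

Round 1: pos1(id35) recv 36: fwd; pos2(id16) recv 35: fwd; pos3(id47) recv 16: drop; pos4(id75) recv 47: drop; pos5(id24) recv 75: fwd; pos0(id36) recv 24: drop
Round 2: pos2(id16) recv 36: fwd; pos3(id47) recv 35: drop; pos0(id36) recv 75: fwd
Round 3: pos3(id47) recv 36: drop; pos1(id35) recv 75: fwd
Round 4: pos2(id16) recv 75: fwd
Round 5: pos3(id47) recv 75: fwd
Round 6: pos4(id75) recv 75: ELECTED
Message ID 35 originates at pos 1; dropped at pos 3 in round 2

Answer: 2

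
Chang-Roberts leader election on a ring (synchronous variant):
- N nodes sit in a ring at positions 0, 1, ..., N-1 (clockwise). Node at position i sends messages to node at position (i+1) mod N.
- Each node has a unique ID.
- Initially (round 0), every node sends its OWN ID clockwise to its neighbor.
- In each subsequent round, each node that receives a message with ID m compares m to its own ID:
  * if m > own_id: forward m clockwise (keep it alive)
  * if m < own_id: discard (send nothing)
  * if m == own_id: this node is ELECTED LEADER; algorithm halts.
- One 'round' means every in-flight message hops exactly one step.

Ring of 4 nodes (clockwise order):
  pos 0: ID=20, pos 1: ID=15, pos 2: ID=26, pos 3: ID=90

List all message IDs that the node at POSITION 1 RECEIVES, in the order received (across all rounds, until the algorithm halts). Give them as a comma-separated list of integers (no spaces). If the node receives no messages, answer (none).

Round 1: pos1(id15) recv 20: fwd; pos2(id26) recv 15: drop; pos3(id90) recv 26: drop; pos0(id20) recv 90: fwd
Round 2: pos2(id26) recv 20: drop; pos1(id15) recv 90: fwd
Round 3: pos2(id26) recv 90: fwd
Round 4: pos3(id90) recv 90: ELECTED

Answer: 20,90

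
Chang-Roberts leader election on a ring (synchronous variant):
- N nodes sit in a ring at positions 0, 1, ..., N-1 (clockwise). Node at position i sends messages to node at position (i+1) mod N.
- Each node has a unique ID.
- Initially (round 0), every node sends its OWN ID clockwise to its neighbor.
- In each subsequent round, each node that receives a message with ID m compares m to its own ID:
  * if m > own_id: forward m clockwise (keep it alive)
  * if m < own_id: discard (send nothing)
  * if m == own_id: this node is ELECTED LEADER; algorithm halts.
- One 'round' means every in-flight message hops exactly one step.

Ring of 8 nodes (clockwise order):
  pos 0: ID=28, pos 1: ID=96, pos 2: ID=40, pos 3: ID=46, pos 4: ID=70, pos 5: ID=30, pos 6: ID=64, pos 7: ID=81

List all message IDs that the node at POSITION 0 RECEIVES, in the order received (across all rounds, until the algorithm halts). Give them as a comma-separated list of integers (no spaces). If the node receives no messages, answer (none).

Answer: 81,96

Derivation:
Round 1: pos1(id96) recv 28: drop; pos2(id40) recv 96: fwd; pos3(id46) recv 40: drop; pos4(id70) recv 46: drop; pos5(id30) recv 70: fwd; pos6(id64) recv 30: drop; pos7(id81) recv 64: drop; pos0(id28) recv 81: fwd
Round 2: pos3(id46) recv 96: fwd; pos6(id64) recv 70: fwd; pos1(id96) recv 81: drop
Round 3: pos4(id70) recv 96: fwd; pos7(id81) recv 70: drop
Round 4: pos5(id30) recv 96: fwd
Round 5: pos6(id64) recv 96: fwd
Round 6: pos7(id81) recv 96: fwd
Round 7: pos0(id28) recv 96: fwd
Round 8: pos1(id96) recv 96: ELECTED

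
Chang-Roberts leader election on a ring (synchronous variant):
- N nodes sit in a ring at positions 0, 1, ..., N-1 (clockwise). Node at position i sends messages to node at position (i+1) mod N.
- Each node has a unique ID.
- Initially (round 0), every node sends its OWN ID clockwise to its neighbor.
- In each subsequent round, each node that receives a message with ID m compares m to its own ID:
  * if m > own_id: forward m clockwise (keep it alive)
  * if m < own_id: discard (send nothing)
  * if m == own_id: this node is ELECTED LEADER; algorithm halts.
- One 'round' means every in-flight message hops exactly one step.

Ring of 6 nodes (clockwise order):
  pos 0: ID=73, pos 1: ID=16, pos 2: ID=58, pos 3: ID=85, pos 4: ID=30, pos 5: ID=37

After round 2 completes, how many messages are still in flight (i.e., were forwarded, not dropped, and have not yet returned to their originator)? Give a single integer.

Round 1: pos1(id16) recv 73: fwd; pos2(id58) recv 16: drop; pos3(id85) recv 58: drop; pos4(id30) recv 85: fwd; pos5(id37) recv 30: drop; pos0(id73) recv 37: drop
Round 2: pos2(id58) recv 73: fwd; pos5(id37) recv 85: fwd
After round 2: 2 messages still in flight

Answer: 2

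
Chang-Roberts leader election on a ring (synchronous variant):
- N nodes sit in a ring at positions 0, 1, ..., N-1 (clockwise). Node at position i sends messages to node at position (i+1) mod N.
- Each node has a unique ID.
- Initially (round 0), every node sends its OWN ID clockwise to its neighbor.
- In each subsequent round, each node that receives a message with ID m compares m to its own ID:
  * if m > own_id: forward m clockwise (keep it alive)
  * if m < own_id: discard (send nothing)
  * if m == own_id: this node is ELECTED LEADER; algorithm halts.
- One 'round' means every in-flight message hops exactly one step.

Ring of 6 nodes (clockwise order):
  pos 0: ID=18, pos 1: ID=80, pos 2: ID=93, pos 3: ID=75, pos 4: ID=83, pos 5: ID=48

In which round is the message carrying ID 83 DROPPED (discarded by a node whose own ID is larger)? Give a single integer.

Answer: 4

Derivation:
Round 1: pos1(id80) recv 18: drop; pos2(id93) recv 80: drop; pos3(id75) recv 93: fwd; pos4(id83) recv 75: drop; pos5(id48) recv 83: fwd; pos0(id18) recv 48: fwd
Round 2: pos4(id83) recv 93: fwd; pos0(id18) recv 83: fwd; pos1(id80) recv 48: drop
Round 3: pos5(id48) recv 93: fwd; pos1(id80) recv 83: fwd
Round 4: pos0(id18) recv 93: fwd; pos2(id93) recv 83: drop
Round 5: pos1(id80) recv 93: fwd
Round 6: pos2(id93) recv 93: ELECTED
Message ID 83 originates at pos 4; dropped at pos 2 in round 4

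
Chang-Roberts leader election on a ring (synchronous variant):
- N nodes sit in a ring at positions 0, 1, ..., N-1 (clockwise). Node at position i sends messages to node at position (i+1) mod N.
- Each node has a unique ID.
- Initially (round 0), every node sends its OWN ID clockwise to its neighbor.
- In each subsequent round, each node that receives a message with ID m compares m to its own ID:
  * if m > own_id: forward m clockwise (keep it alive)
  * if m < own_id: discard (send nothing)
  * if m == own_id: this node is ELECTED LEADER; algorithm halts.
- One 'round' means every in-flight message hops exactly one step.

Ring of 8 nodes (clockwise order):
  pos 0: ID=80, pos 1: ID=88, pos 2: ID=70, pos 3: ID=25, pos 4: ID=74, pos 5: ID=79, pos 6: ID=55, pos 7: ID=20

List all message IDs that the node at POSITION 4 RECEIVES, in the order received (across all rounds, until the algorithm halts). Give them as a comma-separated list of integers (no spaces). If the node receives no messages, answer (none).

Answer: 25,70,88

Derivation:
Round 1: pos1(id88) recv 80: drop; pos2(id70) recv 88: fwd; pos3(id25) recv 70: fwd; pos4(id74) recv 25: drop; pos5(id79) recv 74: drop; pos6(id55) recv 79: fwd; pos7(id20) recv 55: fwd; pos0(id80) recv 20: drop
Round 2: pos3(id25) recv 88: fwd; pos4(id74) recv 70: drop; pos7(id20) recv 79: fwd; pos0(id80) recv 55: drop
Round 3: pos4(id74) recv 88: fwd; pos0(id80) recv 79: drop
Round 4: pos5(id79) recv 88: fwd
Round 5: pos6(id55) recv 88: fwd
Round 6: pos7(id20) recv 88: fwd
Round 7: pos0(id80) recv 88: fwd
Round 8: pos1(id88) recv 88: ELECTED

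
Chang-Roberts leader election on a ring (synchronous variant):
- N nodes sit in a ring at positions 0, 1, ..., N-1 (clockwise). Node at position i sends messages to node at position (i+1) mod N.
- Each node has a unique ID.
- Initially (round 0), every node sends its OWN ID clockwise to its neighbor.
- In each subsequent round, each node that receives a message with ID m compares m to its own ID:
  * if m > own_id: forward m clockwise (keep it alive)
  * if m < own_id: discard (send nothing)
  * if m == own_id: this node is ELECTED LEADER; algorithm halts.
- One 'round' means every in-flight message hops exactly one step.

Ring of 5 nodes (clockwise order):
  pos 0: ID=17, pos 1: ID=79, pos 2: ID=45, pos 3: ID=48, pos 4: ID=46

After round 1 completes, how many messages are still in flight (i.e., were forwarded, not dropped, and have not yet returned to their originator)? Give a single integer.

Round 1: pos1(id79) recv 17: drop; pos2(id45) recv 79: fwd; pos3(id48) recv 45: drop; pos4(id46) recv 48: fwd; pos0(id17) recv 46: fwd
After round 1: 3 messages still in flight

Answer: 3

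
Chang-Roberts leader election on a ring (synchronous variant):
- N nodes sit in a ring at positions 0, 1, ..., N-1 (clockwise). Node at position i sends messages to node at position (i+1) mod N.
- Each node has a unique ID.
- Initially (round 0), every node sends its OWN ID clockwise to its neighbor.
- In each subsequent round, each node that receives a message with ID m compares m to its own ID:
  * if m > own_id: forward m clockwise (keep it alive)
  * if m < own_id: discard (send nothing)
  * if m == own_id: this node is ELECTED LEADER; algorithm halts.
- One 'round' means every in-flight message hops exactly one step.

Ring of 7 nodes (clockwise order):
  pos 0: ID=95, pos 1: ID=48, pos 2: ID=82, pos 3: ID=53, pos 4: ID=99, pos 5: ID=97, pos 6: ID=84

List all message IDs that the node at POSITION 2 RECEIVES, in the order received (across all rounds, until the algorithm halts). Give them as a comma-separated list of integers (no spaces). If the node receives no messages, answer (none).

Round 1: pos1(id48) recv 95: fwd; pos2(id82) recv 48: drop; pos3(id53) recv 82: fwd; pos4(id99) recv 53: drop; pos5(id97) recv 99: fwd; pos6(id84) recv 97: fwd; pos0(id95) recv 84: drop
Round 2: pos2(id82) recv 95: fwd; pos4(id99) recv 82: drop; pos6(id84) recv 99: fwd; pos0(id95) recv 97: fwd
Round 3: pos3(id53) recv 95: fwd; pos0(id95) recv 99: fwd; pos1(id48) recv 97: fwd
Round 4: pos4(id99) recv 95: drop; pos1(id48) recv 99: fwd; pos2(id82) recv 97: fwd
Round 5: pos2(id82) recv 99: fwd; pos3(id53) recv 97: fwd
Round 6: pos3(id53) recv 99: fwd; pos4(id99) recv 97: drop
Round 7: pos4(id99) recv 99: ELECTED

Answer: 48,95,97,99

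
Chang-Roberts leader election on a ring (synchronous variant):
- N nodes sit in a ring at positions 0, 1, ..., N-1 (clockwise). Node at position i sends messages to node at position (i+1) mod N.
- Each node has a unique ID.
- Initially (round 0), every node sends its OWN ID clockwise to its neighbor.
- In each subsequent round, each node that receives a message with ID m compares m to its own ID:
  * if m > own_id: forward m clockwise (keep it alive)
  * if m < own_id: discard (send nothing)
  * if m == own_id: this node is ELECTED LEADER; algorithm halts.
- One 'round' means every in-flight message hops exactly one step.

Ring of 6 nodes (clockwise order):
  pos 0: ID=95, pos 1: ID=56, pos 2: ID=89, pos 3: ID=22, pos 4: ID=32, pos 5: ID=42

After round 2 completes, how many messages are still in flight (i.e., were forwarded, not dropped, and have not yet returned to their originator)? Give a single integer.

Round 1: pos1(id56) recv 95: fwd; pos2(id89) recv 56: drop; pos3(id22) recv 89: fwd; pos4(id32) recv 22: drop; pos5(id42) recv 32: drop; pos0(id95) recv 42: drop
Round 2: pos2(id89) recv 95: fwd; pos4(id32) recv 89: fwd
After round 2: 2 messages still in flight

Answer: 2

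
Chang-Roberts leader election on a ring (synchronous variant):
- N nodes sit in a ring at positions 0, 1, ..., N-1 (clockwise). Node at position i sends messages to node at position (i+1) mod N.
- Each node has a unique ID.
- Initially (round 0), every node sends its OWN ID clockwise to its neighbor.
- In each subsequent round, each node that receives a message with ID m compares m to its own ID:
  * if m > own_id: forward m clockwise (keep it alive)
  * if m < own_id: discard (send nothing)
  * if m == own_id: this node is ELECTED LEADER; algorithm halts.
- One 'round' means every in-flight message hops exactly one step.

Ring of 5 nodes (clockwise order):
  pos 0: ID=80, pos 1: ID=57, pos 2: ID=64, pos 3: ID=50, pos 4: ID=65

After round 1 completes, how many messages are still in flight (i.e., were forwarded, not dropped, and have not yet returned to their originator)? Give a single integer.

Answer: 2

Derivation:
Round 1: pos1(id57) recv 80: fwd; pos2(id64) recv 57: drop; pos3(id50) recv 64: fwd; pos4(id65) recv 50: drop; pos0(id80) recv 65: drop
After round 1: 2 messages still in flight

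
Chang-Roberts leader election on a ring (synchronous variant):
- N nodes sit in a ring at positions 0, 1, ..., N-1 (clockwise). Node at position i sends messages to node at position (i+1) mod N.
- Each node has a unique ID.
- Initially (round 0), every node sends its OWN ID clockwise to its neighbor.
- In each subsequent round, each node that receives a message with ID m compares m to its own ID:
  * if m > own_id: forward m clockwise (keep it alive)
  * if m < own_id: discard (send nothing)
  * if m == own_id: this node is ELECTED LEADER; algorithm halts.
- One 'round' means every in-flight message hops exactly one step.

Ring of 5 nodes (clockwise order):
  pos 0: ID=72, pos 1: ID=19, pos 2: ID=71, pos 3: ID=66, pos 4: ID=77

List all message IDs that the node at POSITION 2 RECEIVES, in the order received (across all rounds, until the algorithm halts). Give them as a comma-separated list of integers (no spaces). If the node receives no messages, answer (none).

Round 1: pos1(id19) recv 72: fwd; pos2(id71) recv 19: drop; pos3(id66) recv 71: fwd; pos4(id77) recv 66: drop; pos0(id72) recv 77: fwd
Round 2: pos2(id71) recv 72: fwd; pos4(id77) recv 71: drop; pos1(id19) recv 77: fwd
Round 3: pos3(id66) recv 72: fwd; pos2(id71) recv 77: fwd
Round 4: pos4(id77) recv 72: drop; pos3(id66) recv 77: fwd
Round 5: pos4(id77) recv 77: ELECTED

Answer: 19,72,77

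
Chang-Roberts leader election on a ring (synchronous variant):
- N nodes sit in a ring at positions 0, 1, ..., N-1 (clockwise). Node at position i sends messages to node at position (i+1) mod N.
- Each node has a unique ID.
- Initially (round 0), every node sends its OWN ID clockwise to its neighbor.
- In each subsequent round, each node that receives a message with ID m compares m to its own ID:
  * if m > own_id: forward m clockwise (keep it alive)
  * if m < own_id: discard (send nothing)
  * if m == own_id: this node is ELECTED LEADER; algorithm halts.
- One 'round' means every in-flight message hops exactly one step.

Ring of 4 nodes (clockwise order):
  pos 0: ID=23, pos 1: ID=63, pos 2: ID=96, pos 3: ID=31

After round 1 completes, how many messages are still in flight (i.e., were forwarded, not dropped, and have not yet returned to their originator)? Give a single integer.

Answer: 2

Derivation:
Round 1: pos1(id63) recv 23: drop; pos2(id96) recv 63: drop; pos3(id31) recv 96: fwd; pos0(id23) recv 31: fwd
After round 1: 2 messages still in flight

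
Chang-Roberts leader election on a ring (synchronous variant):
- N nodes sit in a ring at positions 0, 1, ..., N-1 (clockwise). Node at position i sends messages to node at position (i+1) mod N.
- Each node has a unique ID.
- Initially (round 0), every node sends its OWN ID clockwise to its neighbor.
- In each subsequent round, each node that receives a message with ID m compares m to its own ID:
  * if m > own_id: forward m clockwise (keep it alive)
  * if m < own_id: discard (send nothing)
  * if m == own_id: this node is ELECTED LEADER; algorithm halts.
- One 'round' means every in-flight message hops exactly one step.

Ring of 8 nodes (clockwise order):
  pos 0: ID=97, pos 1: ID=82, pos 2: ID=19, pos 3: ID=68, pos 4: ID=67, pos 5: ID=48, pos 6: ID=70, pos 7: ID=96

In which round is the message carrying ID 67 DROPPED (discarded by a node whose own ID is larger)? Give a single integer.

Round 1: pos1(id82) recv 97: fwd; pos2(id19) recv 82: fwd; pos3(id68) recv 19: drop; pos4(id67) recv 68: fwd; pos5(id48) recv 67: fwd; pos6(id70) recv 48: drop; pos7(id96) recv 70: drop; pos0(id97) recv 96: drop
Round 2: pos2(id19) recv 97: fwd; pos3(id68) recv 82: fwd; pos5(id48) recv 68: fwd; pos6(id70) recv 67: drop
Round 3: pos3(id68) recv 97: fwd; pos4(id67) recv 82: fwd; pos6(id70) recv 68: drop
Round 4: pos4(id67) recv 97: fwd; pos5(id48) recv 82: fwd
Round 5: pos5(id48) recv 97: fwd; pos6(id70) recv 82: fwd
Round 6: pos6(id70) recv 97: fwd; pos7(id96) recv 82: drop
Round 7: pos7(id96) recv 97: fwd
Round 8: pos0(id97) recv 97: ELECTED
Message ID 67 originates at pos 4; dropped at pos 6 in round 2

Answer: 2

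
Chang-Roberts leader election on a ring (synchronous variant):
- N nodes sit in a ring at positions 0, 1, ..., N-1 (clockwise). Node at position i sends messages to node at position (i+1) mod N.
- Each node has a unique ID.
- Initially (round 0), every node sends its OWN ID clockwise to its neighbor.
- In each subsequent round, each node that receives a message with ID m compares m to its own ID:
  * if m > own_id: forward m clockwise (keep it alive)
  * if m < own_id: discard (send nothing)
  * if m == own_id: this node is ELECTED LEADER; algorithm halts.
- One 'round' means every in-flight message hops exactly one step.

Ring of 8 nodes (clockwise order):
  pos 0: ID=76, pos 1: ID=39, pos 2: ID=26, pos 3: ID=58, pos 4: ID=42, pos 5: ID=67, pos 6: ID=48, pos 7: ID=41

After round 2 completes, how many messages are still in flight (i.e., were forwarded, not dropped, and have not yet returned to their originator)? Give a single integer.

Round 1: pos1(id39) recv 76: fwd; pos2(id26) recv 39: fwd; pos3(id58) recv 26: drop; pos4(id42) recv 58: fwd; pos5(id67) recv 42: drop; pos6(id48) recv 67: fwd; pos7(id41) recv 48: fwd; pos0(id76) recv 41: drop
Round 2: pos2(id26) recv 76: fwd; pos3(id58) recv 39: drop; pos5(id67) recv 58: drop; pos7(id41) recv 67: fwd; pos0(id76) recv 48: drop
After round 2: 2 messages still in flight

Answer: 2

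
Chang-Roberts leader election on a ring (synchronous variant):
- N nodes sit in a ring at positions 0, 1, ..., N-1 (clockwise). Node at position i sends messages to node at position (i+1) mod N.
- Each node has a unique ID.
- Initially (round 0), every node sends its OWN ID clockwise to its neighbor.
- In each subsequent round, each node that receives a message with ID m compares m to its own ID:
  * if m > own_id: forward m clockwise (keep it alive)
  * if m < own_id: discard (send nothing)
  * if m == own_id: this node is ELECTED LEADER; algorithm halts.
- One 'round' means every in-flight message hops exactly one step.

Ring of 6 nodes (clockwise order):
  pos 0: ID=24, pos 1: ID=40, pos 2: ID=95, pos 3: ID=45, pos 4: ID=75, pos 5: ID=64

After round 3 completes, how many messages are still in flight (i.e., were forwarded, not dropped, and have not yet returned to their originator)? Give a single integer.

Answer: 2

Derivation:
Round 1: pos1(id40) recv 24: drop; pos2(id95) recv 40: drop; pos3(id45) recv 95: fwd; pos4(id75) recv 45: drop; pos5(id64) recv 75: fwd; pos0(id24) recv 64: fwd
Round 2: pos4(id75) recv 95: fwd; pos0(id24) recv 75: fwd; pos1(id40) recv 64: fwd
Round 3: pos5(id64) recv 95: fwd; pos1(id40) recv 75: fwd; pos2(id95) recv 64: drop
After round 3: 2 messages still in flight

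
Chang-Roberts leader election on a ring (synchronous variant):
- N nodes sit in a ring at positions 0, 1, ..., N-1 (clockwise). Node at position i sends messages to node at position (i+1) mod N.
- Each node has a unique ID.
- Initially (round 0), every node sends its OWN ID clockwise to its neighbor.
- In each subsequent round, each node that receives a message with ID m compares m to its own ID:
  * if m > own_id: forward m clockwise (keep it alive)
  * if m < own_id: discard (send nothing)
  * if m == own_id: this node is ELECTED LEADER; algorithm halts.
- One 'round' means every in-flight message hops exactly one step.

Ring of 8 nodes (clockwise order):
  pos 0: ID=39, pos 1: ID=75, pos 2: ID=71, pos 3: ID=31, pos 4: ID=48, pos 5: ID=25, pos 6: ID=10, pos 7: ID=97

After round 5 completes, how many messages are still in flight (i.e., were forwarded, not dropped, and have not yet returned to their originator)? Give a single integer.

Round 1: pos1(id75) recv 39: drop; pos2(id71) recv 75: fwd; pos3(id31) recv 71: fwd; pos4(id48) recv 31: drop; pos5(id25) recv 48: fwd; pos6(id10) recv 25: fwd; pos7(id97) recv 10: drop; pos0(id39) recv 97: fwd
Round 2: pos3(id31) recv 75: fwd; pos4(id48) recv 71: fwd; pos6(id10) recv 48: fwd; pos7(id97) recv 25: drop; pos1(id75) recv 97: fwd
Round 3: pos4(id48) recv 75: fwd; pos5(id25) recv 71: fwd; pos7(id97) recv 48: drop; pos2(id71) recv 97: fwd
Round 4: pos5(id25) recv 75: fwd; pos6(id10) recv 71: fwd; pos3(id31) recv 97: fwd
Round 5: pos6(id10) recv 75: fwd; pos7(id97) recv 71: drop; pos4(id48) recv 97: fwd
After round 5: 2 messages still in flight

Answer: 2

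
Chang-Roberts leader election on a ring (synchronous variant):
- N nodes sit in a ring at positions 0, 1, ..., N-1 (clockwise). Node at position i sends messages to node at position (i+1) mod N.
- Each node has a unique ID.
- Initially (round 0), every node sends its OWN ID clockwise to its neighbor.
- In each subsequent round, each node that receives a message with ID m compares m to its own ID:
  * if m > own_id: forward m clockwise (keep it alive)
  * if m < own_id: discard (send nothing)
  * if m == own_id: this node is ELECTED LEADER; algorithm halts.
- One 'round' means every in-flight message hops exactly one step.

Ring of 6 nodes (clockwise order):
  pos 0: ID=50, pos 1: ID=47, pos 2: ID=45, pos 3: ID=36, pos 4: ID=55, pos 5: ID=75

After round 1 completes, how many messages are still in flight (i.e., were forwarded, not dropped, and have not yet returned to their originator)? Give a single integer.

Answer: 4

Derivation:
Round 1: pos1(id47) recv 50: fwd; pos2(id45) recv 47: fwd; pos3(id36) recv 45: fwd; pos4(id55) recv 36: drop; pos5(id75) recv 55: drop; pos0(id50) recv 75: fwd
After round 1: 4 messages still in flight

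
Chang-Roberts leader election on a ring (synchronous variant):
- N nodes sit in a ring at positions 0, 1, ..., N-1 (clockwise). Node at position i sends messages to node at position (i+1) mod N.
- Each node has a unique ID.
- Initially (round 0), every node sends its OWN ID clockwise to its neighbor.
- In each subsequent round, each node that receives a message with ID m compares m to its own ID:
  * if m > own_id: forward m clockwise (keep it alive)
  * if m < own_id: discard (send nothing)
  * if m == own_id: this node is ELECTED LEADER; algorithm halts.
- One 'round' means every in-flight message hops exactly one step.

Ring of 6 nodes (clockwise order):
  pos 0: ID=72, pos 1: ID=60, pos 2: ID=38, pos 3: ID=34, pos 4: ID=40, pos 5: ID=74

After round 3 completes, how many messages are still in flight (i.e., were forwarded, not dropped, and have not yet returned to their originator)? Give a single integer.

Round 1: pos1(id60) recv 72: fwd; pos2(id38) recv 60: fwd; pos3(id34) recv 38: fwd; pos4(id40) recv 34: drop; pos5(id74) recv 40: drop; pos0(id72) recv 74: fwd
Round 2: pos2(id38) recv 72: fwd; pos3(id34) recv 60: fwd; pos4(id40) recv 38: drop; pos1(id60) recv 74: fwd
Round 3: pos3(id34) recv 72: fwd; pos4(id40) recv 60: fwd; pos2(id38) recv 74: fwd
After round 3: 3 messages still in flight

Answer: 3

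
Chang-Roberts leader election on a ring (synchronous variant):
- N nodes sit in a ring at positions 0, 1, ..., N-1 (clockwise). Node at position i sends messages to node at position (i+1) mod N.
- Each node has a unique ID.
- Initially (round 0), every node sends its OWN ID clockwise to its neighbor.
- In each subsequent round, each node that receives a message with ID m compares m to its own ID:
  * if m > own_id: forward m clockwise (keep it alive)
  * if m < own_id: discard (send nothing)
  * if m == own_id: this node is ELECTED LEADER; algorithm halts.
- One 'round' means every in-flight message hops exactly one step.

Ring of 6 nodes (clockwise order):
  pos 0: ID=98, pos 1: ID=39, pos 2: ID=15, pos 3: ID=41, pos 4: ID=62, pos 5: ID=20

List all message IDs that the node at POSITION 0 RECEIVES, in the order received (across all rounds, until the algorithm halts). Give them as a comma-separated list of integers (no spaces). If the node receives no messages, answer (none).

Answer: 20,62,98

Derivation:
Round 1: pos1(id39) recv 98: fwd; pos2(id15) recv 39: fwd; pos3(id41) recv 15: drop; pos4(id62) recv 41: drop; pos5(id20) recv 62: fwd; pos0(id98) recv 20: drop
Round 2: pos2(id15) recv 98: fwd; pos3(id41) recv 39: drop; pos0(id98) recv 62: drop
Round 3: pos3(id41) recv 98: fwd
Round 4: pos4(id62) recv 98: fwd
Round 5: pos5(id20) recv 98: fwd
Round 6: pos0(id98) recv 98: ELECTED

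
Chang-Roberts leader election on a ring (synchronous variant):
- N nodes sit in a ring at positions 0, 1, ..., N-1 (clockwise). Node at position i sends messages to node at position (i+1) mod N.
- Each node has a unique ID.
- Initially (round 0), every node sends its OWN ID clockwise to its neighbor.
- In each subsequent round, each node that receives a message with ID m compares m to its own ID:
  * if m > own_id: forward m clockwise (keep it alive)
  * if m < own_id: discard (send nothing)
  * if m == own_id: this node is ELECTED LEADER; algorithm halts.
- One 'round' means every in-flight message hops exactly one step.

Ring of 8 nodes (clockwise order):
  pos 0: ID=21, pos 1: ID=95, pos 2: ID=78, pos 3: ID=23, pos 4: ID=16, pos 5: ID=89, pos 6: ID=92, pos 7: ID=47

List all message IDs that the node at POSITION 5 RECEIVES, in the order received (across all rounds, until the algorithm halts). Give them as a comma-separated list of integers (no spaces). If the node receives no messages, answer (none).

Round 1: pos1(id95) recv 21: drop; pos2(id78) recv 95: fwd; pos3(id23) recv 78: fwd; pos4(id16) recv 23: fwd; pos5(id89) recv 16: drop; pos6(id92) recv 89: drop; pos7(id47) recv 92: fwd; pos0(id21) recv 47: fwd
Round 2: pos3(id23) recv 95: fwd; pos4(id16) recv 78: fwd; pos5(id89) recv 23: drop; pos0(id21) recv 92: fwd; pos1(id95) recv 47: drop
Round 3: pos4(id16) recv 95: fwd; pos5(id89) recv 78: drop; pos1(id95) recv 92: drop
Round 4: pos5(id89) recv 95: fwd
Round 5: pos6(id92) recv 95: fwd
Round 6: pos7(id47) recv 95: fwd
Round 7: pos0(id21) recv 95: fwd
Round 8: pos1(id95) recv 95: ELECTED

Answer: 16,23,78,95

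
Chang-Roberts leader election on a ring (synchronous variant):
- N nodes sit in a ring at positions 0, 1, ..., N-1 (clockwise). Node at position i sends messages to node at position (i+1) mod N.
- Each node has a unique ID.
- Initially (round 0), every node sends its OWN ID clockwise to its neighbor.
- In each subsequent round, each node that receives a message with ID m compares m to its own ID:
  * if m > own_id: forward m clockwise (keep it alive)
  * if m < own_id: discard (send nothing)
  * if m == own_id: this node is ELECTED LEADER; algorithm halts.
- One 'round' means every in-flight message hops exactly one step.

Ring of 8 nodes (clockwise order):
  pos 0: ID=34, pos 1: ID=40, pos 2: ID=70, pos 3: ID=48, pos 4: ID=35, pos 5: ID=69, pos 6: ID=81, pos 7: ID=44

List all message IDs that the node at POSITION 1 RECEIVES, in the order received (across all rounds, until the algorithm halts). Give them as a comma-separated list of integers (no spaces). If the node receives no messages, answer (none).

Round 1: pos1(id40) recv 34: drop; pos2(id70) recv 40: drop; pos3(id48) recv 70: fwd; pos4(id35) recv 48: fwd; pos5(id69) recv 35: drop; pos6(id81) recv 69: drop; pos7(id44) recv 81: fwd; pos0(id34) recv 44: fwd
Round 2: pos4(id35) recv 70: fwd; pos5(id69) recv 48: drop; pos0(id34) recv 81: fwd; pos1(id40) recv 44: fwd
Round 3: pos5(id69) recv 70: fwd; pos1(id40) recv 81: fwd; pos2(id70) recv 44: drop
Round 4: pos6(id81) recv 70: drop; pos2(id70) recv 81: fwd
Round 5: pos3(id48) recv 81: fwd
Round 6: pos4(id35) recv 81: fwd
Round 7: pos5(id69) recv 81: fwd
Round 8: pos6(id81) recv 81: ELECTED

Answer: 34,44,81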